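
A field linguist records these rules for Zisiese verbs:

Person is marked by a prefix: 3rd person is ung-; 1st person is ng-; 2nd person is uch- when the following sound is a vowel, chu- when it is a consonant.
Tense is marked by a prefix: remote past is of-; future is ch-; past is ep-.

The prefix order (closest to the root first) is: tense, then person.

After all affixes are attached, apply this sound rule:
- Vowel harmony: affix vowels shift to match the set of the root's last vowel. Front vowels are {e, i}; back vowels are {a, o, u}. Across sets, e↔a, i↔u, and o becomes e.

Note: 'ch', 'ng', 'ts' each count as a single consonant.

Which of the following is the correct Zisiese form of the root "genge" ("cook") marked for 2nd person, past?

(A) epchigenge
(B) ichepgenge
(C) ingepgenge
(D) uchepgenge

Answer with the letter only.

Attach tense past ep- → epgenge.
Attach person 2nd person uch- (before vowel 'e') → uchepgenge.
Apply vowel harmony: uchepgenge → ichepgenge.
So the correct form is ichepgenge, option (B).
(C) ingepgenge is wrong: it uses 3rd person instead of 2nd person for person.
(D) uchepgenge is wrong: it fails to apply the sound rule(s).
(A) epchigenge is wrong: it has the affixes in the wrong order.

B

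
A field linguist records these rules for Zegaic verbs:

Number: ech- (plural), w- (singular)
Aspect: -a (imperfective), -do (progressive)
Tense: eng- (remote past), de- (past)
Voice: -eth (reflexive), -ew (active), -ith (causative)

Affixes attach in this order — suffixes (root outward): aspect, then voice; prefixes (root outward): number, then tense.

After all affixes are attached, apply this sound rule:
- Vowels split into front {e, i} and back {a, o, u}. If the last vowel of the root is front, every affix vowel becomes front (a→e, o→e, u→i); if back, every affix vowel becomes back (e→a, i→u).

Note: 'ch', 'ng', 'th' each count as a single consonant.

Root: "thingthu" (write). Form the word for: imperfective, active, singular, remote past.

angwthingthuaaw

Attach aspect imperfective -a → thingthua.
Attach voice active -ew → thingthuaew.
Attach number singular w- → wthingthuaew.
Attach tense remote past eng- → engwthingthuaew.
Apply vowel harmony: engwthingthuaew → angwthingthuaaw.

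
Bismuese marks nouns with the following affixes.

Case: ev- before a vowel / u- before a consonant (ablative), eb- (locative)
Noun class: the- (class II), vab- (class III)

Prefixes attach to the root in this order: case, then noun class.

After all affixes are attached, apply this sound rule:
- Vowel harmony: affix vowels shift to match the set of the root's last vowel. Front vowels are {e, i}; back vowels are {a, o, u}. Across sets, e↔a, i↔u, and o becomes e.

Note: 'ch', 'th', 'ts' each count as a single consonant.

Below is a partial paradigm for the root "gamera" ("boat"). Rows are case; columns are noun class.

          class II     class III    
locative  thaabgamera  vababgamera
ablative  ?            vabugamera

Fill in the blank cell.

thaugamera

Attach case ablative u- (before consonant 'g') → ugamera.
Attach noun class class II the- → theugamera.
Apply vowel harmony: theugamera → thaugamera.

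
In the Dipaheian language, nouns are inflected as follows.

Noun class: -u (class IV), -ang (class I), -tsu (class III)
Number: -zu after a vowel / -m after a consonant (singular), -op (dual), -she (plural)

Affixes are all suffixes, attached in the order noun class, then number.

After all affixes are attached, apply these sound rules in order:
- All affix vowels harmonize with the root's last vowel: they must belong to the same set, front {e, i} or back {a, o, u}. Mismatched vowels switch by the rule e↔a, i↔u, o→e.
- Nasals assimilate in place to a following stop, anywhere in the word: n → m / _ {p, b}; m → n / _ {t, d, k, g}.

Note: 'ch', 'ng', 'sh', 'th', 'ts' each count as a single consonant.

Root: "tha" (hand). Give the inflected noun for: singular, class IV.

Attach noun class class IV -u → thau.
Attach number singular -zu (after vowel 'u') → thauzu.
Vowel harmony: no change.
Nasal assimilation: no change.

thauzu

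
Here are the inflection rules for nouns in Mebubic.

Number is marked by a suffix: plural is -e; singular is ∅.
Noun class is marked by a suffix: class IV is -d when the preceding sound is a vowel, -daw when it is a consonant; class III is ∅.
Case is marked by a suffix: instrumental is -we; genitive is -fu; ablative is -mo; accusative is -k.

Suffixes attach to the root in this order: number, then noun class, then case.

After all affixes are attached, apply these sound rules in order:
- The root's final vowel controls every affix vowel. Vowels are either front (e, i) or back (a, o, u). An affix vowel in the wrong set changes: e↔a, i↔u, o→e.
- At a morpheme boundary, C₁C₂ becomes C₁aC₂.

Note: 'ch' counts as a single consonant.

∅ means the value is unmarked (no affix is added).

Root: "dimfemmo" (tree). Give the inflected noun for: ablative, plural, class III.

Attach number plural -e → dimfemmoe.
noun class = class III: zero marking, form stays dimfemmoe.
Attach case ablative -mo → dimfemmoemo.
Apply vowel harmony: dimfemmoemo → dimfemmoamo.
Epenthesis: no change.

dimfemmoamo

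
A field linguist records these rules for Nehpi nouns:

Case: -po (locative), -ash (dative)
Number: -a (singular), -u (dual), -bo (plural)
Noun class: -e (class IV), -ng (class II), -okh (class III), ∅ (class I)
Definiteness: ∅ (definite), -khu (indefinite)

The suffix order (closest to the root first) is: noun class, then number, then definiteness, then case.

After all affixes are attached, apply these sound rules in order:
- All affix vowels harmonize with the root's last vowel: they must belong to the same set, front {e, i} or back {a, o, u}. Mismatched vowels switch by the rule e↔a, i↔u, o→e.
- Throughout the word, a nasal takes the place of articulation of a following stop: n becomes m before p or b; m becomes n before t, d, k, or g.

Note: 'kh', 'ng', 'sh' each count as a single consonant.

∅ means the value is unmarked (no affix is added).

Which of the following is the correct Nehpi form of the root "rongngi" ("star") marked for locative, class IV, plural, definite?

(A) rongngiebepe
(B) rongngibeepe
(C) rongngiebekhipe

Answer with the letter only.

Attach noun class class IV -e → rongngie.
Attach number plural -bo → rongngiebo.
definiteness = definite: zero marking, form stays rongngiebo.
Attach case locative -po → rongngiebopo.
Apply vowel harmony: rongngiebopo → rongngiebepe.
Nasal assimilation: no change.
So the correct form is rongngiebepe, option (A).
(B) rongngibeepe is wrong: it has the affixes in the wrong order.
(C) rongngiebekhipe is wrong: it uses indefinite instead of definite for definiteness.

A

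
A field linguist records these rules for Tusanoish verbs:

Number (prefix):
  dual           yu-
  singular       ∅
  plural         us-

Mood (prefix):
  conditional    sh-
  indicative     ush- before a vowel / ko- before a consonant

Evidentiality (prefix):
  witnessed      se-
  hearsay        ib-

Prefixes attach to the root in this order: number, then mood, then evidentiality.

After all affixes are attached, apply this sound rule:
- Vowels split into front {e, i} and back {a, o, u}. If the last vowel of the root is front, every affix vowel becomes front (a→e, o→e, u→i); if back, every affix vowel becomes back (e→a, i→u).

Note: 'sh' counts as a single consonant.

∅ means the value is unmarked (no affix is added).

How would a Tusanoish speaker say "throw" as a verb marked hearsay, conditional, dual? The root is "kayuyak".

Attach number dual yu- → yukayuyak.
Attach mood conditional sh- → shyukayuyak.
Attach evidentiality hearsay ib- → ibshyukayuyak.
Apply vowel harmony: ibshyukayuyak → ubshyukayuyak.

ubshyukayuyak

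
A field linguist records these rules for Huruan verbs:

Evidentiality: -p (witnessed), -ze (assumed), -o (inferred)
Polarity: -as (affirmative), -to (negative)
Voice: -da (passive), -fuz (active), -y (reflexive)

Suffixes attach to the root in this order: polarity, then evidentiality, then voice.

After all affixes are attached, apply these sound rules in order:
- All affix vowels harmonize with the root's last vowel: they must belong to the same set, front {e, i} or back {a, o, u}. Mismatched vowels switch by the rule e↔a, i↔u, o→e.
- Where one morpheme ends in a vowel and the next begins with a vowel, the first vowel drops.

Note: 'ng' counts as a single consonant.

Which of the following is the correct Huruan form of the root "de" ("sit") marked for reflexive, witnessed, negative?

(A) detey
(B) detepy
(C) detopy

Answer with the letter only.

B

Attach polarity negative -to → deto.
Attach evidentiality witnessed -p → detop.
Attach voice reflexive -y → detopy.
Apply vowel harmony: detopy → detepy.
Vowel deletion: no change.
So the correct form is detepy, option (B).
(C) detopy is wrong: it fails to apply the sound rule(s).
(A) detey is wrong: it uses inferred instead of witnessed for evidentiality.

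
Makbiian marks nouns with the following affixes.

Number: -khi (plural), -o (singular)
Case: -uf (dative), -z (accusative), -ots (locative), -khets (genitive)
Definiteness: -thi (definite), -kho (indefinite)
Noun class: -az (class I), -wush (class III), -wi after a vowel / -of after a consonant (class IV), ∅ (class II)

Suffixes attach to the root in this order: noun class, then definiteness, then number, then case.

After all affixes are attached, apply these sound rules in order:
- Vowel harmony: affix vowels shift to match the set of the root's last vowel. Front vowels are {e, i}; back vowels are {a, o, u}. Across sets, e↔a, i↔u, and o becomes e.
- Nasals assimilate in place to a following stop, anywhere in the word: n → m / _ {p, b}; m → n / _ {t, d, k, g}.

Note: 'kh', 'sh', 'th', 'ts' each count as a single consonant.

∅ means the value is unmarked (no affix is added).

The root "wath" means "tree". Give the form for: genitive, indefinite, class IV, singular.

Attach noun class class IV -of (after consonant 'th') → wathof.
Attach definiteness indefinite -kho → wathofkho.
Attach number singular -o → wathofkhoo.
Attach case genitive -khets → wathofkhookhets.
Apply vowel harmony: wathofkhookhets → wathofkhookhats.
Nasal assimilation: no change.

wathofkhookhats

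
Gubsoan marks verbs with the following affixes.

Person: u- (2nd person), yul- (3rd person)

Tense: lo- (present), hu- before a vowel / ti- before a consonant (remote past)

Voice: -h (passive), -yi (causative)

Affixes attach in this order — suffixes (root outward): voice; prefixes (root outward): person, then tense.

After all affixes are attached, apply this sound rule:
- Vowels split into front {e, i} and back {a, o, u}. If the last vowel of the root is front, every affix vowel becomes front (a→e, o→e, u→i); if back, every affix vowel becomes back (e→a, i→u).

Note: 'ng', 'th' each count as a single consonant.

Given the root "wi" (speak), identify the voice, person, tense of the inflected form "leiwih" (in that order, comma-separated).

Segment: lo-u-wi-h.
voice: -h → passive.
person: u- → 2nd person.
tense: lo- → present.

passive, 2nd person, present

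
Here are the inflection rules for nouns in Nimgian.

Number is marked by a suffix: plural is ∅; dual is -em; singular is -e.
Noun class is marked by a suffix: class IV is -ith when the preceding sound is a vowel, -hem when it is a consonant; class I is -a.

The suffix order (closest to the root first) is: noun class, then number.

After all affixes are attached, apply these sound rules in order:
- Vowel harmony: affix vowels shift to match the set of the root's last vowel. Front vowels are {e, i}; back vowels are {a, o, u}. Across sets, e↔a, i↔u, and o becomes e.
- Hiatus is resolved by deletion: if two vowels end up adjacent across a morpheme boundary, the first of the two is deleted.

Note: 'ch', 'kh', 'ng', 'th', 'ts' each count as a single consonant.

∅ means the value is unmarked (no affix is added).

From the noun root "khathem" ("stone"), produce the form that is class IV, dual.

khathemhemem

Attach noun class class IV -hem (after consonant 'm') → khathemhem.
Attach number dual -em → khathemhemem.
Vowel harmony: no change.
Vowel deletion: no change.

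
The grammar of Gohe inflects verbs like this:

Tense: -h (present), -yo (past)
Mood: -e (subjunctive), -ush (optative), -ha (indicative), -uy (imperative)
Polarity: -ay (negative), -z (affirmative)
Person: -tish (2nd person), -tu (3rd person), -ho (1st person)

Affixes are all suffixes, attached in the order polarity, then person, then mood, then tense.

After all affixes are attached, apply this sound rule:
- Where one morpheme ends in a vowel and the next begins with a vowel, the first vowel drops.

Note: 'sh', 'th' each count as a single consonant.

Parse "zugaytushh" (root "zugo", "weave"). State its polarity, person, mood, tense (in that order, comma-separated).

negative, 3rd person, optative, present

Segment: zugo-ay-tu-ush-h.
polarity: -ay → negative.
person: -tu → 3rd person.
mood: -ush → optative.
tense: -h → present.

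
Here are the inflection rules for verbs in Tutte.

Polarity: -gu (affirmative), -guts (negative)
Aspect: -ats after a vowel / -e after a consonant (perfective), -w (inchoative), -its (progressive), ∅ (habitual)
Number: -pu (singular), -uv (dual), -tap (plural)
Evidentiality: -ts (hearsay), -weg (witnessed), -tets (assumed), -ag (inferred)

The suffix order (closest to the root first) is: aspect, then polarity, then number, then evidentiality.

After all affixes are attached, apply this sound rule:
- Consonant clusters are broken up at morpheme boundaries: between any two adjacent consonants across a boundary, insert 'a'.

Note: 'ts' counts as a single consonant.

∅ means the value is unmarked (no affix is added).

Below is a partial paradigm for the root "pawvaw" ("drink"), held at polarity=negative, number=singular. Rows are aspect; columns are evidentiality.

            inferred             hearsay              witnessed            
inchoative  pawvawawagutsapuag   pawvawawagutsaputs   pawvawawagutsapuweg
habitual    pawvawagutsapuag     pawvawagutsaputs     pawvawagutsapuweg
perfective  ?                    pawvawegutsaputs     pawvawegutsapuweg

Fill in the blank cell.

Attach aspect perfective -e (after consonant 'w') → pawvawe.
Attach polarity negative -guts → pawvaweguts.
Attach number singular -pu → pawvawegutspu.
Attach evidentiality inferred -ag → pawvawegutspuag.
Apply epenthesis: pawvawegutspuag → pawvawegutsapuag.

pawvawegutsapuag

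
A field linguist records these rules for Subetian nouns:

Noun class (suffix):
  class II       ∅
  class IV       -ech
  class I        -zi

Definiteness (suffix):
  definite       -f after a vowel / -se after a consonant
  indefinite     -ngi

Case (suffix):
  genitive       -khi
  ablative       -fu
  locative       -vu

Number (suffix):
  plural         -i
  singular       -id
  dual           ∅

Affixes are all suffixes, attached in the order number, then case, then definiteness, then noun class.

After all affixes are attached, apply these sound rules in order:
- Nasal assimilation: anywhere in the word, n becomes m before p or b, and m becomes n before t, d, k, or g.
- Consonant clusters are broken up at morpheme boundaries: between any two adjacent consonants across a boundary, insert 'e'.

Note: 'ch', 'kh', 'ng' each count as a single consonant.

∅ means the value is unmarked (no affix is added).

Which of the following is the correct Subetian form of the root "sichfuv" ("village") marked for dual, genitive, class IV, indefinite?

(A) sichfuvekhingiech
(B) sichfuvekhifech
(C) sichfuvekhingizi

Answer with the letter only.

A

number = dual: zero marking, form stays sichfuv.
Attach case genitive -khi → sichfuvkhi.
Attach definiteness indefinite -ngi → sichfuvkhingi.
Attach noun class class IV -ech → sichfuvkhingiech.
Nasal assimilation: no change.
Apply epenthesis: sichfuvkhingiech → sichfuvekhingiech.
So the correct form is sichfuvekhingiech, option (A).
(B) sichfuvekhifech is wrong: it uses definite instead of indefinite for definiteness.
(C) sichfuvekhingizi is wrong: it uses class I instead of class IV for noun class.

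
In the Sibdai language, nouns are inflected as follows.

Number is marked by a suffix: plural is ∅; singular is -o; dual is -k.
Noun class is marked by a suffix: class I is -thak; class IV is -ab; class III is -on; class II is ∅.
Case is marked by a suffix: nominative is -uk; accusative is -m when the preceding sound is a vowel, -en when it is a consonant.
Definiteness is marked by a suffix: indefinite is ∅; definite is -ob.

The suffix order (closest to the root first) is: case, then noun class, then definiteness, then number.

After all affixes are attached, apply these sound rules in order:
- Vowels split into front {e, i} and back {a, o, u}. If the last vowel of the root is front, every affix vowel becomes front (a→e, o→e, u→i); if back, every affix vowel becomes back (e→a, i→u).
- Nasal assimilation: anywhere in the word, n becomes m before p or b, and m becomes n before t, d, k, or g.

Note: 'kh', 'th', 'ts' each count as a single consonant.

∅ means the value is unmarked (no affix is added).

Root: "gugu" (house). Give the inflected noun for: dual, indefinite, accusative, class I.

gugumthakk

Attach case accusative -m (after vowel 'u') → gugum.
Attach noun class class I -thak → gugumthak.
definiteness = indefinite: zero marking, form stays gugumthak.
Attach number dual -k → gugumthakk.
Vowel harmony: no change.
Nasal assimilation: no change.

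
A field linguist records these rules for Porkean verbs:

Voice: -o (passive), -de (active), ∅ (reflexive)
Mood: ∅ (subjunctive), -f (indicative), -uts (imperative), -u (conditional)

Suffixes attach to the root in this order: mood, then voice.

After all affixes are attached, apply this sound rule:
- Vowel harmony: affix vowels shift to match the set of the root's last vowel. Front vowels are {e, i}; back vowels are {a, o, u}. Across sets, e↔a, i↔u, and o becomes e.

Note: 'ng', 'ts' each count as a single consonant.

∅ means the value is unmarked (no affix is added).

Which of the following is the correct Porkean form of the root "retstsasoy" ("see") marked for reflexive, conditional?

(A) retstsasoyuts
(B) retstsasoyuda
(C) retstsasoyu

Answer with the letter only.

C

Attach mood conditional -u → retstsasoyu.
voice = reflexive: zero marking, form stays retstsasoyu.
Vowel harmony: no change.
So the correct form is retstsasoyu, option (C).
(A) retstsasoyuts is wrong: it uses imperative instead of conditional for mood.
(B) retstsasoyuda is wrong: it uses active instead of reflexive for voice.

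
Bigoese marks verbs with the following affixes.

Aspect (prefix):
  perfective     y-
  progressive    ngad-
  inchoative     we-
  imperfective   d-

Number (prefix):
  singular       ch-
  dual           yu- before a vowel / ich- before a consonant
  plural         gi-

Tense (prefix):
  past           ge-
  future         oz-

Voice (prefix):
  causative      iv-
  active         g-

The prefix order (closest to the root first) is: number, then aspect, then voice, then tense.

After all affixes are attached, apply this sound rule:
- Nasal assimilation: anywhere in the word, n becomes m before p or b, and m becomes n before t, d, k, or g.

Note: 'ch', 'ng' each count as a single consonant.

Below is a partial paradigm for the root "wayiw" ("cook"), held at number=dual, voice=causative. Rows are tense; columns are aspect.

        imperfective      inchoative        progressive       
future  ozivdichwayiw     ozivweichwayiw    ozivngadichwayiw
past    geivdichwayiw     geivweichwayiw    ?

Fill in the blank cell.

geivngadichwayiw

Attach number dual ich- (before consonant 'w') → ichwayiw.
Attach aspect progressive ngad- → ngadichwayiw.
Attach voice causative iv- → ivngadichwayiw.
Attach tense past ge- → geivngadichwayiw.
Nasal assimilation: no change.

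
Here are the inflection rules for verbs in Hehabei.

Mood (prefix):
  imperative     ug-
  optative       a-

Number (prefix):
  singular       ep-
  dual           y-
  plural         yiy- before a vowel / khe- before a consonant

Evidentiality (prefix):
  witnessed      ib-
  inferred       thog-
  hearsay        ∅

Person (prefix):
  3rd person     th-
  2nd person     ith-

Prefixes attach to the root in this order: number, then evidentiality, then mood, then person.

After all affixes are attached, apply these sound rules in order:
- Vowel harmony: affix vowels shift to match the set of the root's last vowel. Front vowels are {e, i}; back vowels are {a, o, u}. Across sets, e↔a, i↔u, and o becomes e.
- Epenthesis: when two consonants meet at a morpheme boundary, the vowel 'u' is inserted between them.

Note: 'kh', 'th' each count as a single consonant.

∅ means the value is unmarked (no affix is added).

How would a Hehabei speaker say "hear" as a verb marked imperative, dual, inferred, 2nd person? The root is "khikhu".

Attach number dual y- → ykhikhu.
Attach evidentiality inferred thog- → thogykhikhu.
Attach mood imperative ug- → ugthogykhikhu.
Attach person 2nd person ith- → ithugthogykhikhu.
Apply vowel harmony: ithugthogykhikhu → uthugthogykhikhu.
Apply epenthesis: uthugthogykhikhu → uthuguthoguyukhikhu.

uthuguthoguyukhikhu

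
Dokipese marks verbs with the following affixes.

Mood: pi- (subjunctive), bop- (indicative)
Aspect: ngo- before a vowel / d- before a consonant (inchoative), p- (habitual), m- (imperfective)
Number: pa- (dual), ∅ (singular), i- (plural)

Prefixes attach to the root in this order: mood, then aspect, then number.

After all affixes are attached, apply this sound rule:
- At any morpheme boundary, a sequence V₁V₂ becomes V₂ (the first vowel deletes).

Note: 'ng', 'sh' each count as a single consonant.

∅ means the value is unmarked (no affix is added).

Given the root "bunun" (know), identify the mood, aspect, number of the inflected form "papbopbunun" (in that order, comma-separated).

indicative, habitual, dual

Segment: pa-p-bop-bunun.
mood: bop- → indicative.
aspect: p- → habitual.
number: pa- → dual.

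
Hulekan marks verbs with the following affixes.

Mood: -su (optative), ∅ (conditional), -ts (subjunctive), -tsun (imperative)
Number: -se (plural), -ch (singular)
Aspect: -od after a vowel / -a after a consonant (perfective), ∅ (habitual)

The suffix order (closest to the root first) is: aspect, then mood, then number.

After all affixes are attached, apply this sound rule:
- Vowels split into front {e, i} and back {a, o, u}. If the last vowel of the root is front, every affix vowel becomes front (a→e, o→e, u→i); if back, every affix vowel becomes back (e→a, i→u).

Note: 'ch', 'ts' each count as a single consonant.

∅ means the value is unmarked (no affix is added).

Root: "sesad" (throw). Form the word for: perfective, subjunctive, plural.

Attach aspect perfective -a (after consonant 'd') → sesada.
Attach mood subjunctive -ts → sesadats.
Attach number plural -se → sesadatsse.
Apply vowel harmony: sesadatsse → sesadatssa.

sesadatssa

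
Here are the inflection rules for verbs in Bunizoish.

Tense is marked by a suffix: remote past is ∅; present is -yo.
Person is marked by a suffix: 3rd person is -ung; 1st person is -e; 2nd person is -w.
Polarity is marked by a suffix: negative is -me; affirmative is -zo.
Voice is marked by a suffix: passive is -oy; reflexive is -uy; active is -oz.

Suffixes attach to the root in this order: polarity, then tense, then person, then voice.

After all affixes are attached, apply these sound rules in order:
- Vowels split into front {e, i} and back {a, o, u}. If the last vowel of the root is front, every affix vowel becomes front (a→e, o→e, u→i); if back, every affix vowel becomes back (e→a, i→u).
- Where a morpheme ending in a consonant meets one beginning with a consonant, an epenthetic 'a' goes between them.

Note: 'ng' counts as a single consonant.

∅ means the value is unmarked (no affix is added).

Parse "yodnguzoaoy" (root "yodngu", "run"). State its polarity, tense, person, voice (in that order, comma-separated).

Segment: yodngu-zo-e-oy.
polarity: -zo → affirmative.
tense: ∅ → remote past.
person: -e → 1st person.
voice: -oy → passive.

affirmative, remote past, 1st person, passive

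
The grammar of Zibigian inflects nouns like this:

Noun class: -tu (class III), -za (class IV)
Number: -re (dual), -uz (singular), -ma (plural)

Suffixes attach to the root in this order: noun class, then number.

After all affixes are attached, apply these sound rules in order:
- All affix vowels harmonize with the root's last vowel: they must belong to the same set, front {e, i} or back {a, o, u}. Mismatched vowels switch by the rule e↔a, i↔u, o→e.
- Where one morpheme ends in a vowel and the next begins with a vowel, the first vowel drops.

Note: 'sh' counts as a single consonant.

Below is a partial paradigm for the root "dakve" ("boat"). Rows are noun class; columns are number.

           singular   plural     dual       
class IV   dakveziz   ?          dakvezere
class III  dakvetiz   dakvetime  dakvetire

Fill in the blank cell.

Attach noun class class IV -za → dakveza.
Attach number plural -ma → dakvezama.
Apply vowel harmony: dakvezama → dakvezeme.
Vowel deletion: no change.

dakvezeme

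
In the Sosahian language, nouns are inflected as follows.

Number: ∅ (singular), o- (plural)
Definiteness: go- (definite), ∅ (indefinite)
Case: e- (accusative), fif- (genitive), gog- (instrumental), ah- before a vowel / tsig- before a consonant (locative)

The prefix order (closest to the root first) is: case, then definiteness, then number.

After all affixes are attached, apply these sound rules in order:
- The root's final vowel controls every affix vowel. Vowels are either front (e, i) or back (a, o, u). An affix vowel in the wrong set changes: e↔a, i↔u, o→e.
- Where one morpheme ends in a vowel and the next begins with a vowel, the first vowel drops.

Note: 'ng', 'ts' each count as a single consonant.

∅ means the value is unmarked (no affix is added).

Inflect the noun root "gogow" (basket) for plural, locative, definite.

ogotsuggogow

Attach case locative tsig- (before consonant 'g') → tsiggogow.
Attach definiteness definite go- → gotsiggogow.
Attach number plural o- → ogotsiggogow.
Apply vowel harmony: ogotsiggogow → ogotsuggogow.
Vowel deletion: no change.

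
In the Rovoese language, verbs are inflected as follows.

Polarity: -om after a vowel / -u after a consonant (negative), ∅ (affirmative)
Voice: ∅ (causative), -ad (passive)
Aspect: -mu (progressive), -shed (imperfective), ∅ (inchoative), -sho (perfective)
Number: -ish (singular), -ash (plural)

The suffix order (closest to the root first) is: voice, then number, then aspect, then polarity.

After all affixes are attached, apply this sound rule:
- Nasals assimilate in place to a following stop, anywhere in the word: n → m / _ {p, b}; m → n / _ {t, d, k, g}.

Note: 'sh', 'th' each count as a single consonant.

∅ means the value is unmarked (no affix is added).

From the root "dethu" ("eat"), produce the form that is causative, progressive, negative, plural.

voice = causative: zero marking, form stays dethu.
Attach number plural -ash → dethuash.
Attach aspect progressive -mu → dethuashmu.
Attach polarity negative -om (after vowel 'u') → dethuashmuom.
Nasal assimilation: no change.

dethuashmuom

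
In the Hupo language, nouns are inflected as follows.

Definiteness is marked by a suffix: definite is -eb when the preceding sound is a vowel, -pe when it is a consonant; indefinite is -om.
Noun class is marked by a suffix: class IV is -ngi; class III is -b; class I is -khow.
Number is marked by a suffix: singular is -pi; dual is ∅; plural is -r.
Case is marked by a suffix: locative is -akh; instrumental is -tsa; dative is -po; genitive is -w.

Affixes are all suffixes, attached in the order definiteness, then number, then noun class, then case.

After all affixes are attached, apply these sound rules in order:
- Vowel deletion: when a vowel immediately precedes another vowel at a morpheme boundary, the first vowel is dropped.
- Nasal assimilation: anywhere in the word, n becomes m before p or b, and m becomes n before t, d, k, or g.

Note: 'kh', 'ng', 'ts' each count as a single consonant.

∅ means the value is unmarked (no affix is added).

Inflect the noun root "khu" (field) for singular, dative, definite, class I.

Attach definiteness definite -eb (after vowel 'u') → khueb.
Attach number singular -pi → khuebpi.
Attach noun class class I -khow → khuebpikhow.
Attach case dative -po → khuebpikhowpo.
Apply vowel deletion: khuebpikhowpo → khebpikhowpo.
Nasal assimilation: no change.

khebpikhowpo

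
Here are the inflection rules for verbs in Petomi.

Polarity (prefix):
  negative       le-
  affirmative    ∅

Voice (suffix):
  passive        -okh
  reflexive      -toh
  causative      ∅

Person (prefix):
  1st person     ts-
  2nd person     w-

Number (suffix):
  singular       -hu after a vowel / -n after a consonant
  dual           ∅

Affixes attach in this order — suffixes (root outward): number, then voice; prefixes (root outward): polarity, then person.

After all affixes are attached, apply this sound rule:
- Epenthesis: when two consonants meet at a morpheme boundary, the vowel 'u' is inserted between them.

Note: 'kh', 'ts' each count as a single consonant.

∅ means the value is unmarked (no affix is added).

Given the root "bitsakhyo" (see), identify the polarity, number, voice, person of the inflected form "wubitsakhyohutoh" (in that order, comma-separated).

Segment: w-bitsakhyo-hu-toh.
polarity: ∅ → affirmative.
number: -hu/n → singular.
voice: -toh → reflexive.
person: w- → 2nd person.

affirmative, singular, reflexive, 2nd person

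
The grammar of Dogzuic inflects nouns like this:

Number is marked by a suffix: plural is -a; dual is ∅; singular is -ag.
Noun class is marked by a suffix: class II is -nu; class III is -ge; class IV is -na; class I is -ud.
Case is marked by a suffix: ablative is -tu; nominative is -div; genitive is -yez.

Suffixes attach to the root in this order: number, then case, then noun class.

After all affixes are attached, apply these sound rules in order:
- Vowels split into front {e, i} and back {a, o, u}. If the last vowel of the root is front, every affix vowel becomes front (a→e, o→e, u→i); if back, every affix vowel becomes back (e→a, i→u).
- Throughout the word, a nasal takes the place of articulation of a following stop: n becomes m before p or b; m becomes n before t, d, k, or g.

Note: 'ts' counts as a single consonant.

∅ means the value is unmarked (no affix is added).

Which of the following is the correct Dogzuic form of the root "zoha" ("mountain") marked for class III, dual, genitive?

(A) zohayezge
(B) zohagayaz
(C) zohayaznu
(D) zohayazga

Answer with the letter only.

number = dual: zero marking, form stays zoha.
Attach case genitive -yez → zohayez.
Attach noun class class III -ge → zohayezge.
Apply vowel harmony: zohayezge → zohayazga.
Nasal assimilation: no change.
So the correct form is zohayazga, option (D).
(B) zohagayaz is wrong: it has the affixes in the wrong order.
(A) zohayezge is wrong: it fails to apply the sound rule(s).
(C) zohayaznu is wrong: it uses class II instead of class III for noun class.

D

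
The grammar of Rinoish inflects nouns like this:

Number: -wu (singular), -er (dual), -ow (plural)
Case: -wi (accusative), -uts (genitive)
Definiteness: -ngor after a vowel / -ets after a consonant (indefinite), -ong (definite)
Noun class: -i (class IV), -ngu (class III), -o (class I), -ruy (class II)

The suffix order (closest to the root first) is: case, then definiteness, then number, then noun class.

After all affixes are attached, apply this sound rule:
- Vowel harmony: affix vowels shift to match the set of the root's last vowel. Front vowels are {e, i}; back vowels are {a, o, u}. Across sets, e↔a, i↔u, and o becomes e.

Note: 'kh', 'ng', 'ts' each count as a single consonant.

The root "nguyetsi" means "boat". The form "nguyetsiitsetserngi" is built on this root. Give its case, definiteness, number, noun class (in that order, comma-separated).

Segment: nguyetsi-uts-ets-er-ngu.
case: -uts → genitive.
definiteness: -ngor/ets → indefinite.
number: -er → dual.
noun class: -ngu → class III.

genitive, indefinite, dual, class III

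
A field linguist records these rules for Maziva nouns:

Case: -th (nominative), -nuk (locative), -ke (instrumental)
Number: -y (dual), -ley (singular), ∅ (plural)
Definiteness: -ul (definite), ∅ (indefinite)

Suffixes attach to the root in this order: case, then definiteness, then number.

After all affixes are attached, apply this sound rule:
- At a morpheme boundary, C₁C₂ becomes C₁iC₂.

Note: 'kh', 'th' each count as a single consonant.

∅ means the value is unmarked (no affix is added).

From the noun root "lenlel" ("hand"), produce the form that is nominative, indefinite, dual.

Attach case nominative -th → lenlelth.
definiteness = indefinite: zero marking, form stays lenlelth.
Attach number dual -y → lenlelthy.
Apply epenthesis: lenlelthy → lenlelithiy.

lenlelithiy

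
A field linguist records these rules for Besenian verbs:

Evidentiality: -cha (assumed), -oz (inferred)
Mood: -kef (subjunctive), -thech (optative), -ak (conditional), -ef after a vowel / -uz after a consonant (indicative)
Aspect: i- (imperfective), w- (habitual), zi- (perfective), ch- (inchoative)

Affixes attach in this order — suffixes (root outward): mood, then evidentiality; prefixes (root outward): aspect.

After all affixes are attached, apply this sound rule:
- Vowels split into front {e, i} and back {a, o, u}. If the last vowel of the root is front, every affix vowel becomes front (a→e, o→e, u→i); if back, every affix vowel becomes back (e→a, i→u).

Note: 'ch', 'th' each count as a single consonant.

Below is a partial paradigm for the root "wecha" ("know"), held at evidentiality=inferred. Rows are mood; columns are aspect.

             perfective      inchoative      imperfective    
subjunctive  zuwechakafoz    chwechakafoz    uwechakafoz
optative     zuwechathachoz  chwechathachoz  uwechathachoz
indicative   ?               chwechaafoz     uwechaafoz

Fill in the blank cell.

zuwechaafoz

Attach aspect perfective zi- → ziwecha.
Attach mood indicative -ef (after vowel 'a') → ziwechaef.
Attach evidentiality inferred -oz → ziwechaefoz.
Apply vowel harmony: ziwechaefoz → zuwechaafoz.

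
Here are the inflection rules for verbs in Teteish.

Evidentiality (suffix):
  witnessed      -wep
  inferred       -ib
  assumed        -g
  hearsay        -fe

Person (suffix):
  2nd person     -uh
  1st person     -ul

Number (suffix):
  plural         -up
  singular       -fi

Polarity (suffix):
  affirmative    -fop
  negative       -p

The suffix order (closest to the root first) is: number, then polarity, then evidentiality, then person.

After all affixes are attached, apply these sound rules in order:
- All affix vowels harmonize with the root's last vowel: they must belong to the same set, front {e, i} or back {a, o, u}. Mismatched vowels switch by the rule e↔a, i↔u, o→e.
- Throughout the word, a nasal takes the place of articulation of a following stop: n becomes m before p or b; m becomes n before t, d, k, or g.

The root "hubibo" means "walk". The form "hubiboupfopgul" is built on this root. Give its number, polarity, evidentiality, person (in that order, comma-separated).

Segment: hubibo-up-fop-g-ul.
number: -up → plural.
polarity: -fop → affirmative.
evidentiality: -g → assumed.
person: -ul → 1st person.

plural, affirmative, assumed, 1st person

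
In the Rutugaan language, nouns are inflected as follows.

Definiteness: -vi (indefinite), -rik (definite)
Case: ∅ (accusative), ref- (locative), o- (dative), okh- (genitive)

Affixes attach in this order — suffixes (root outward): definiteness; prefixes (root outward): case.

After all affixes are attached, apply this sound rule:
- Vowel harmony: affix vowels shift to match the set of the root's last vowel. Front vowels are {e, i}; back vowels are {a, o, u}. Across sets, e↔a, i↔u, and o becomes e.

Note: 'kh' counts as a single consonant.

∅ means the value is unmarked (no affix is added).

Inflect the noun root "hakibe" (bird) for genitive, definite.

Attach definiteness definite -rik → hakiberik.
Attach case genitive okh- → okhhakiberik.
Apply vowel harmony: okhhakiberik → ekhhakiberik.

ekhhakiberik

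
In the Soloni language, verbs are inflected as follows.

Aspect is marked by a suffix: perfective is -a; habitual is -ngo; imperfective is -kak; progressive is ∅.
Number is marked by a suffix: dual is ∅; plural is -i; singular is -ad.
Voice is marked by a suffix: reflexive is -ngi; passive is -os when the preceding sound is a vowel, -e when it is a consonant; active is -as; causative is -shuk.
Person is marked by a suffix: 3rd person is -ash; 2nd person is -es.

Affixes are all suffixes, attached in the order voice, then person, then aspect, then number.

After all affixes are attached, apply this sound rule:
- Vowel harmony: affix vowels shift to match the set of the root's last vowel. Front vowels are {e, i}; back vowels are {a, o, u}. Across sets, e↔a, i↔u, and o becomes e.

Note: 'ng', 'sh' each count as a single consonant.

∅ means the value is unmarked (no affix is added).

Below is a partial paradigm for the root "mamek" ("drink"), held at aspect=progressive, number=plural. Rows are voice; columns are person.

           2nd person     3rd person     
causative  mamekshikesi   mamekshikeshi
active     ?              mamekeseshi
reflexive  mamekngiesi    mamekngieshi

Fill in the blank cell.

mamekesesi

Attach voice active -as → mamekas.
Attach person 2nd person -es → mamekases.
aspect = progressive: zero marking, form stays mamekases.
Attach number plural -i → mamekasesi.
Apply vowel harmony: mamekasesi → mamekesesi.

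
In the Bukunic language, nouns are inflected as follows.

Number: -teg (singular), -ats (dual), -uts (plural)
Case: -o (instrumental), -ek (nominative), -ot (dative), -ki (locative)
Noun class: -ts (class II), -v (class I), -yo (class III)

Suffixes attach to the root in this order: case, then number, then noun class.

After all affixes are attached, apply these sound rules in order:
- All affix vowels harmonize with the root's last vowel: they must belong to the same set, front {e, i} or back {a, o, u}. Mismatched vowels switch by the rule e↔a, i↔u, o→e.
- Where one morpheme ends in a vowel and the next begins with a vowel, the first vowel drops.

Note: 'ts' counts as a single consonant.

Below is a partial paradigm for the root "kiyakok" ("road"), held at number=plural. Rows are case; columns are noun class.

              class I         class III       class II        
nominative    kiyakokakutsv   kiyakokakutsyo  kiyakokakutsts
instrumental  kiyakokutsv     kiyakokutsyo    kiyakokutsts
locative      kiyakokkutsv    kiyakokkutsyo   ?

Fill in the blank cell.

Attach case locative -ki → kiyakokki.
Attach number plural -uts → kiyakokkiuts.
Attach noun class class II -ts → kiyakokkiutsts.
Apply vowel harmony: kiyakokkiutsts → kiyakokkuutsts.
Apply vowel deletion: kiyakokkuutsts → kiyakokkutsts.

kiyakokkutsts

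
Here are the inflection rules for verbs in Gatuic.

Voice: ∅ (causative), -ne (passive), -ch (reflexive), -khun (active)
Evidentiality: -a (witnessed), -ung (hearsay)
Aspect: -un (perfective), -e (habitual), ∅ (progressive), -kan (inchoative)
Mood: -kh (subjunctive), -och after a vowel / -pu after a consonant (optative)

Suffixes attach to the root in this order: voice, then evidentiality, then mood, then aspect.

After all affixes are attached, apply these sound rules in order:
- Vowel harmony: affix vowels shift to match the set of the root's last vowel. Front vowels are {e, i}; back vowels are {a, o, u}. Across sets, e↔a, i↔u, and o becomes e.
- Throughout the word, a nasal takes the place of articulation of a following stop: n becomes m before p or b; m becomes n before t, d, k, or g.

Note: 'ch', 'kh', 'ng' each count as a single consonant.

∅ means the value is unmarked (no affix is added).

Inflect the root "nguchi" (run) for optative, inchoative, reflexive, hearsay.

Attach voice reflexive -ch → nguchich.
Attach evidentiality hearsay -ung → nguchichung.
Attach mood optative -pu (after consonant 'ng') → nguchichungpu.
Attach aspect inchoative -kan → nguchichungpukan.
Apply vowel harmony: nguchichungpukan → nguchichingpiken.
Nasal assimilation: no change.

nguchichingpiken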